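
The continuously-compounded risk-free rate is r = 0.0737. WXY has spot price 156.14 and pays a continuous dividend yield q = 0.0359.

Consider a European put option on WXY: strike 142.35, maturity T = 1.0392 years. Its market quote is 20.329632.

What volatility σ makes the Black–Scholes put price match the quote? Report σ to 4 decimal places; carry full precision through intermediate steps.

At σ = 0.5056 the Black–Scholes value reproduces the quote:
σ√T = 0.5056·√1.0392 = 0.515415
d₁ = (ln(S/K) + (r−q+σ²/2)T) / (σ√T) = (ln(156.14/142.35) + (0.0737−0.0359+0.5056²/2)·1.0392) / 0.515415 = (0.092464 + 0.172108) / 0.515415 = 0.513319
d₂ = d₁ − σ√T = 0.513319 − 0.515415 = -0.002096
e^{−rT} = 0.926270
e^{−qT} = 0.963380
N(−d₁) = 0.303864,  N(−d₂) = 0.500836
V = K·e^{−rT}·N(−d₂) − S·e^{−qT}·N(−d₁) = 66.037528 − 45.707896 = 20.329632 (matching the quote); vega is positive throughout, so no other σ reproduces this price

sigma = 0.5056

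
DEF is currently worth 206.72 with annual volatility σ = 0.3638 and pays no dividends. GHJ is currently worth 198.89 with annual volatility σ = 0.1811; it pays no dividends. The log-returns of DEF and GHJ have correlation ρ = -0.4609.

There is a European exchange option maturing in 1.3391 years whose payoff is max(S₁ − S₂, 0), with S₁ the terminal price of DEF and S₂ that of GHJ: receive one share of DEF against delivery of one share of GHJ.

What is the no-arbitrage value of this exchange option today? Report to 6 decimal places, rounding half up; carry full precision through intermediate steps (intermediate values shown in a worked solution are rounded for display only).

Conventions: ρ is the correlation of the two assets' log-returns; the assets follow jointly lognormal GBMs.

σ_eff = √(σ₁² + σ₂² − 2ρσ₁σ₂) = √(0.3638² + 0.1811² − 2·-0.4609·0.3638·0.1811) = 0.475268
d₁ = (ln(S₁/S₂) + (q₂ − q₁ + σ_eff²/2)T) / (σ_eff√T) = (ln(206.72/198.89) + (0.0 − 0.0 + 0.112940)·1.3391) / 0.549978 = 0.345198
d₂ = d₁ − σ_eff√T = 0.345198 − 0.549978 = -0.204780
N(d₁) = 0.635027,  N(d₂) = 0.418872
V = S₁·e^{−q₁T}·N(d₁) − S₂·e^{−q₂T}·N(d₂) = 131.272810 − 83.309454 = 47.963355
Key observation: pricing in GHJ-units makes this a unit-strike call on the ratio S₁/S₂ — the risk-free rate cancels and cannot affect the value.

exchange price = 47.963355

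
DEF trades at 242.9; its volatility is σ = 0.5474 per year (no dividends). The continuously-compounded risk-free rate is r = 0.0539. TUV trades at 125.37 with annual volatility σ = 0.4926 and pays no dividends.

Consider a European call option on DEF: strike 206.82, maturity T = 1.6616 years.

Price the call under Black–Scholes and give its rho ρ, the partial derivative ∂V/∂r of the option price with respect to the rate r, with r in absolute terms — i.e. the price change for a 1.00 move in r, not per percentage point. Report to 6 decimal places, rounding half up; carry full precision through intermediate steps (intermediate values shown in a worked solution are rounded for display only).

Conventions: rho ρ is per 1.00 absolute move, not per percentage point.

price = 90.001010
ρ = 157.357586

σ√T = 0.5474·√1.6616 = 0.705615
d₁ = (ln(S/K) + (r+σ²/2)T) / (σ√T) = (ln(242.9/206.82) + (0.0539+0.5474²/2)·1.6616) / 0.705615 = (0.160801 + 0.338507) / 0.705615 = 0.707620
d₂ = d₁ − σ√T = 0.707620 − 0.705615 = 0.002005
e^{−rT} = 0.914333
N(d₁) = 0.760409,  N(d₂) = 0.500800
Call price V = S·N(d₁) − K·e^{−rT}·N(d₂) = 184.703457 − 94.702447 = 90.001010
ρ = K·T·e^{−rT}·N(d₂) = 157.357586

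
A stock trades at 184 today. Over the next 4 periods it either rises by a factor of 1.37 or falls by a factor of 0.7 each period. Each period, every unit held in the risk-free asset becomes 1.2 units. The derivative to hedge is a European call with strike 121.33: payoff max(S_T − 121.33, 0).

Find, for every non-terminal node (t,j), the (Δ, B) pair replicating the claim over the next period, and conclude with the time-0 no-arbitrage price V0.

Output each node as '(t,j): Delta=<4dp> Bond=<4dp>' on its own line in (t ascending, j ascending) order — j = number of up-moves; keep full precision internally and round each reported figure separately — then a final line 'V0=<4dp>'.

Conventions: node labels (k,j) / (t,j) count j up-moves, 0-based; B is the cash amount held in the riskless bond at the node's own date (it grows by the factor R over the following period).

The replicating-portfolio and risk-neutral prices coincide; use p* = (1.2−0.7)/(1.37−0.7) = 0.7463 for the latter.
At maturity the claim pays: V(4,0)=0.0000, V(4,1)=0.0000, V(4,2)=47.8913, V(4,3)=209.8603, V(4,4)=526.8567
(3,0): S=63.1120. Δ = (V_up−V_dn)/(S_up−S_dn) = (0.0000−0.0000)/(86.4634−44.1784) = 0.0000. V = [p*·0.0000 + (1−p*)·0.0000]/1.2 = 0.0000. B = V − Δ·S = 0.0000.
(3,1): S=123.5192. Δ = (V_up−V_dn)/(S_up−S_dn) = (47.8913−0.0000)/(169.2213−86.4634) = 0.5787. V = [p*·47.8913 + (1−p*)·0.0000]/1.2 = 29.7831. B = V − Δ·S = -41.6964.
(3,2): S=241.7447. Δ = (V_up−V_dn)/(S_up−S_dn) = (209.8603−47.8913)/(331.1903−169.2213) = 1.0000. V = [p*·209.8603 + (1−p*)·47.8913]/1.2 = 140.6364. B = V − Δ·S = -101.1083.
(3,3): S=473.1290. Δ = (V_up−V_dn)/(S_up−S_dn) = (526.8567−209.8603)/(648.1867−331.1903) = 1.0000. V = [p*·526.8567 + (1−p*)·209.8603]/1.2 = 372.0206. B = V − Δ·S = -101.1083.
(2,0): S=90.1600. Δ = (V_up−V_dn)/(S_up−S_dn) = (29.7831−0.0000)/(123.5192−63.1120) = 0.4930. V = [p*·29.7831 + (1−p*)·0.0000]/1.2 = 18.5219. B = V − Δ·S = -25.9306.
(2,1): S=176.4560. Δ = (V_up−V_dn)/(S_up−S_dn) = (140.6364−29.7831)/(241.7447−123.5192) = 0.9376. V = [p*·140.6364 + (1−p*)·29.7831]/1.2 = 93.7579. B = V − Δ·S = -71.6947.
(2,2): S=345.3496. Δ = (V_up−V_dn)/(S_up−S_dn) = (372.0206−140.6364)/(473.1290−241.7447) = 1.0000. V = [p*·372.0206 + (1−p*)·140.6364]/1.2 = 261.0927. B = V − Δ·S = -84.2569.
(1,0): S=128.8000. Δ = (V_up−V_dn)/(S_up−S_dn) = (93.7579−18.5219)/(176.4560−90.1600) = 0.8718. V = [p*·93.7579 + (1−p*)·18.5219]/1.2 = 62.2234. B = V − Δ·S = -50.0691.
(1,1): S=252.0800. Δ = (V_up−V_dn)/(S_up−S_dn) = (261.0927−93.7579)/(345.3496−176.4560) = 0.9908. V = [p*·261.0927 + (1−p*)·93.7579]/1.2 = 182.1955. B = V − Δ·S = -67.5579.
(0,0): S=184.0000. Δ = (V_up−V_dn)/(S_up−S_dn) = (182.1955−62.2234)/(252.0800−128.8000) = 0.9732. V = [p*·182.1955 + (1−p*)·62.2234]/1.2 = 126.4623. B = V − Δ·S = -52.6004.
Check: Δ(0,0)·S0 + B(0,0) = 126.4623 = V0.

(0,0): Delta=0.9732 Bond=-52.6004
(1,0): Delta=0.8718 Bond=-50.0691
(1,1): Delta=0.9908 Bond=-67.5579
(2,0): Delta=0.4930 Bond=-25.9306
(2,1): Delta=0.9376 Bond=-71.6947
(2,2): Delta=1.0000 Bond=-84.2569
(3,0): Delta=0.0000 Bond=0.0000
(3,1): Delta=0.5787 Bond=-41.6964
(3,2): Delta=1.0000 Bond=-101.1083
(3,3): Delta=1.0000 Bond=-101.1083
V0=126.4623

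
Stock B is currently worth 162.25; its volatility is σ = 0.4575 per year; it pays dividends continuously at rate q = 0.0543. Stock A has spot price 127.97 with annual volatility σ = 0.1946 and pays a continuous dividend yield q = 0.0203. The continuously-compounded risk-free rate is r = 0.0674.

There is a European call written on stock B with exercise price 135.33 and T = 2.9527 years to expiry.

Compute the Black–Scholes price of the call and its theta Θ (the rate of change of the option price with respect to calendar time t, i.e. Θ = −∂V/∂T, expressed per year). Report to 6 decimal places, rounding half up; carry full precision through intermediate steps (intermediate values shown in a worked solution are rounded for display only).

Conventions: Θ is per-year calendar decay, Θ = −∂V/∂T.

price = 53.136628
Θ = -3.628314

σ√T = 0.4575·√2.9527 = 0.786142
d₁ = (ln(S/K) + (r−q+σ²/2)T) / (σ√T) = (ln(162.25/135.33) + (0.0674−0.0543+0.4575²/2)·2.9527) / 0.786142 = (0.181422 + 0.347690) / 0.786142 = 0.673049
d₂ = d₁ − σ√T = 0.673049 − 0.786142 = -0.113093
e^{−rT} = 0.819540
e^{−qT} = 0.851861
N(d₁) = 0.749542,  N(d₂) = 0.454979
Call price V = S·e^{−qT}·N(d₁) − K·e^{−rT}·N(d₂) = 103.597555 − 50.460926 = 53.136628
φ(d₁) = (1/√(2π))·e^{−d₁²/2} = 0.318085
Θ = −S·e^{−qT}·φ(d₁)·σ/(2√T) + q·S·e^{−qT}·N(d₁) − r·K·e^{−rT}·N(d₂) = −5.852595 + 5.625347 − 3.401066 = -3.628314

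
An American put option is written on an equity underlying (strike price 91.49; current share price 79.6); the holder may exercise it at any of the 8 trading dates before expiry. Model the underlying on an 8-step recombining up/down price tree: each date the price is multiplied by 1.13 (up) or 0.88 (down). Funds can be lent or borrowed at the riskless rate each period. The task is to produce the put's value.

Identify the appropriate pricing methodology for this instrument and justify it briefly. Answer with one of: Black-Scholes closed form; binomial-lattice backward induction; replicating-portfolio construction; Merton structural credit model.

framework: binomial-lattice backward induction

Key observation: the put (strike 91.49 on spot 79.6) is American-style on a 8-step discrete price model, so the early-exercise decision at every node requires stepwise backward valuation — a closed form cannot price the exercise right.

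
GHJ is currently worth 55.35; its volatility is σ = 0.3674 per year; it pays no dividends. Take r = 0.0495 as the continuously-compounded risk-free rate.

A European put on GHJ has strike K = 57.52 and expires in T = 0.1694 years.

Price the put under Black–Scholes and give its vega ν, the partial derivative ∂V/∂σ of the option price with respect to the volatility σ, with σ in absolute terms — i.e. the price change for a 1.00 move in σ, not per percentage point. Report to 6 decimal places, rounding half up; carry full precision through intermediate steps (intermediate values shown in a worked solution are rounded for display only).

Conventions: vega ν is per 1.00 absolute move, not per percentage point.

price = 4.298254
ν = 9.019566

σ√T = 0.3674·√0.1694 = 0.151215
d₁ = (ln(S/K) + (r+σ²/2)T) / (σ√T) = (ln(55.35/57.52) + (0.0495+0.3674²/2)·0.1694) / 0.151215 = (-0.038456 + 0.019818) / 0.151215 = -0.123253
d₂ = d₁ − σ√T = -0.123253 − 0.151215 = -0.274468
e^{−rT} = 0.991650
N(−d₁) = 0.549047,  N(−d₂) = 0.608138
Put price V = K·e^{−rT}·N(−d₂) − S·N(−d₁) = 34.687980 − 30.389726 = 4.298254
φ(d₁) = (1/√(2π))·e^{−d₁²/2} = 0.395924
ν = S·φ(d₁)·√T = 9.019566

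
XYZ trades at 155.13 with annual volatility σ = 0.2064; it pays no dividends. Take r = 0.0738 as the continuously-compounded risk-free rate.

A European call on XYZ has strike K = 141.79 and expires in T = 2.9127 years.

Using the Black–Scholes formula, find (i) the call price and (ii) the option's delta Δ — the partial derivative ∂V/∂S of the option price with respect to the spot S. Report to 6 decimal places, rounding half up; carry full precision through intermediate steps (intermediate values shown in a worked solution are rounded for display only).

price = 45.736429
Δ = 0.851206

σ√T = 0.2064·√2.9127 = 0.352255
d₁ = (ln(S/K) + (r+σ²/2)T) / (σ√T) = (ln(155.13/141.79) + (0.0738+0.2064²/2)·2.9127) / 0.352255 = (0.089916 + 0.276999) / 0.352255 = 1.041618
d₂ = d₁ − σ√T = 1.041618 − 0.352255 = 0.689363
e^{−rT} = 0.806576
N(d₁) = 0.851206,  N(d₂) = 0.754703
Call price V = S·N(d₁) − K·e^{−rT}·N(d₂) = 132.047530 − 86.311100 = 45.736429
Δ = N(d₁) = 0.851206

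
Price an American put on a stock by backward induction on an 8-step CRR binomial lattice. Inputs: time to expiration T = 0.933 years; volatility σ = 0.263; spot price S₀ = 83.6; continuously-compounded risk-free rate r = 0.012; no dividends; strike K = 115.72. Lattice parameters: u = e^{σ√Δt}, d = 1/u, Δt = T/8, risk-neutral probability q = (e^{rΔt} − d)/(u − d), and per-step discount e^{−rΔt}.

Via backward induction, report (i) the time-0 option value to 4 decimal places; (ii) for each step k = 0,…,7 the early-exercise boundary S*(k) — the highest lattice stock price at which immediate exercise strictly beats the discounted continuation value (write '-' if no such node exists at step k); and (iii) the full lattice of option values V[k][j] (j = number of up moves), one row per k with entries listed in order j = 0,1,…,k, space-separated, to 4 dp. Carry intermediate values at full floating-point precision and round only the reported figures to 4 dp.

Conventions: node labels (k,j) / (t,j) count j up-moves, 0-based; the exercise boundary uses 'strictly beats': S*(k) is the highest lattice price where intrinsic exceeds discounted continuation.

Δt=0.11663, u=1.09397, d=0.91410, q=0.48535, disc=e^(-rΔt)=0.99860
k=8 terminal: V=max(K-S,0) → 74.9674 66.9483 57.3512 45.8656 32.1200 15.6695 0.0000 0.0000 0.0000
k=7: j=0 S=44.5822 intr=71.1378 cont=70.9760 V=71.1378[EX]; j=1 S=53.3549 intr=62.3651 cont=62.2033 V=62.3651[EX]; j=2 S=63.8538 intr=51.8662 cont=51.7043 V=51.8662[EX]; j=3 S=76.4187 intr=39.3013 cont=39.1394 V=39.3013[EX]; j=4 S=91.4561 intr=24.2639 cont=24.1021 V=24.2639[EX]; j=5 S=109.4524 intr=6.2676 cont=8.0531 V=8.0531[hold]; j=6 S=130.9900 intr=0.0000 cont=0.0000 V=0.0000[hold]; j=7 S=156.7657 intr=0.0000 cont=0.0000 V=0.0000[hold]  S*(7)=91.4561
k=6: j=0 S=48.7717 intr=66.9483 cont=66.7865 V=66.9483[EX]; j=1 S=58.3688 intr=57.3512 cont=57.1894 V=57.3512[EX]; j=2 S=69.8544 intr=45.8656 cont=45.7038 V=45.8656[EX]; j=3 S=83.6000 intr=32.1200 cont=31.9582 V=32.1200[EX]; j=4 S=100.0505 intr=15.6695 cont=16.3731 V=16.3731[hold]; j=5 S=119.7380 intr=0.0000 cont=4.1388 V=4.1388[hold]; j=6 S=143.2995 intr=0.0000 cont=0.0000 V=0.0000[hold]  S*(6)=83.6000
k=5: j=0 S=53.3549 intr=62.3651 cont=62.2033 V=62.3651[EX]; j=1 S=63.8538 intr=51.8662 cont=51.7043 V=51.8662[EX]; j=2 S=76.4187 intr=39.3013 cont=39.1394 V=39.3013[EX]; j=3 S=91.4561 intr=24.2639 cont=24.4431 V=24.4431[hold]; j=4 S=109.4524 intr=6.2676 cont=10.4206 V=10.4206[hold]; j=5 S=130.9900 intr=0.0000 cont=2.1270 V=2.1270[hold]  S*(5)=76.4187
k=4: j=0 S=58.3688 intr=57.3512 cont=57.1894 V=57.3512[EX]; j=1 S=69.8544 intr=45.8656 cont=45.7038 V=45.8656[EX]; j=2 S=83.6000 intr=32.1200 cont=32.0450 V=32.1200[EX]; j=3 S=100.0505 intr=15.6695 cont=17.6126 V=17.6126[hold]; j=4 S=119.7380 intr=0.0000 cont=6.3864 V=6.3864[hold]  S*(4)=83.6000
k=3: j=0 S=63.8538 intr=51.8662 cont=51.7043 V=51.8662[EX]; j=1 S=76.4187 intr=39.3013 cont=39.1394 V=39.3013[EX]; j=2 S=91.4561 intr=24.2639 cont=25.0438 V=25.0438[hold]; j=3 S=109.4524 intr=6.2676 cont=12.1470 V=12.1470[hold]  S*(3)=76.4187
k=2: j=0 S=69.8544 intr=45.8656 cont=45.7038 V=45.8656[EX]; j=1 S=83.6000 intr=32.1200 cont=32.3362 V=32.3362[hold]; j=2 S=100.0505 intr=15.6695 cont=18.7581 V=18.7581[hold]  S*(2)=69.8544
k=1: j=0 S=76.4187 intr=39.3013 cont=39.2442 V=39.3013[EX]; j=1 S=91.4561 intr=24.2639 cont=25.7101 V=25.7101[hold]  S*(1)=76.4187
k=0: j=0 S=83.6000 intr=32.1200 cont=32.6591 V=32.6591[hold]  S*(0)=-

price = 32.6591
boundary = - 76.4187 69.8544 76.4187 83.6000 76.4187 83.6000 91.4561
tree:
32.6591
39.3013 25.7101
45.8656 32.3362 18.7581
51.8662 39.3013 25.0438 12.1470
57.3512 45.8656 32.1200 17.6126 6.3864
62.3651 51.8662 39.3013 24.4431 10.4206 2.1270
66.9483 57.3512 45.8656 32.1200 16.3731 4.1388 0.0000
71.1378 62.3651 51.8662 39.3013 24.2639 8.0531 0.0000 0.0000
74.9674 66.9483 57.3512 45.8656 32.1200 15.6695 0.0000 0.0000 0.0000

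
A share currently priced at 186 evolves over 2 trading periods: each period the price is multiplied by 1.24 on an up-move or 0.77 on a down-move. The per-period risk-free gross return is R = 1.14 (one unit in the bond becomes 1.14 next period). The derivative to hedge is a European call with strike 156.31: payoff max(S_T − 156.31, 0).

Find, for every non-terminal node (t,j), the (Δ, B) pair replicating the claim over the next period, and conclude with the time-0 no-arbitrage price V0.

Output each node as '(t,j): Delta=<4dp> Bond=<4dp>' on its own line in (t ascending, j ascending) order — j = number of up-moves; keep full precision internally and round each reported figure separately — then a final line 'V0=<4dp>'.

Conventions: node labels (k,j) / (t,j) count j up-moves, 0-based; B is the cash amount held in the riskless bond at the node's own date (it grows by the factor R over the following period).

No-arbitrage ⇒ martingale measure with p* = (R−d)/(u−d) = 0.7872.
At maturity the claim pays: V(2,0)=0.0000, V(2,1)=21.2828, V(2,2)=129.6836
(1,0): S=143.2200. Δ = (V_up−V_dn)/(S_up−S_dn) = (21.2828−0.0000)/(177.5928−110.2794) = 0.3162. V = [p*·21.2828 + (1−p*)·0.0000]/1.14 = 14.6970. B = V − Δ·S = -30.5856.
(1,1): S=230.6400. Δ = (V_up−V_dn)/(S_up−S_dn) = (129.6836−21.2828)/(285.9936−177.5928) = 1.0000. V = [p*·129.6836 + (1−p*)·21.2828]/1.14 = 93.5260. B = V − Δ·S = -137.1140.
(0,0): S=186.0000. Δ = (V_up−V_dn)/(S_up−S_dn) = (93.5260−14.6970)/(230.6400−143.2200) = 0.9017. V = [p*·93.5260 + (1−p*)·14.6970]/1.14 = 67.3279. B = V − Δ·S = -100.3933.
Sanity check at the root: Δ(0,0)·S0 + B(0,0) reproduces V0 = 67.3279.

(0,0): Delta=0.9017 Bond=-100.3933
(1,0): Delta=0.3162 Bond=-30.5856
(1,1): Delta=1.0000 Bond=-137.1140
V0=67.3279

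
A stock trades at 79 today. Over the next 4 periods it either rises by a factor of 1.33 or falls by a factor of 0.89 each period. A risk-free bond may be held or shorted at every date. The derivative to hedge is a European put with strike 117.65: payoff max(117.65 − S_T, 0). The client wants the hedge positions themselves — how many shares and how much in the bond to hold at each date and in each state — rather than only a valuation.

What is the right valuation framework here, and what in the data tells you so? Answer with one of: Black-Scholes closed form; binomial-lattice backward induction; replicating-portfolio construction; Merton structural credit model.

framework: replicating-portfolio construction

Key observation: the deliverable is the dynamic trading strategy on the 4-step tree (spot 79, moves 1.33 and 0.89), so the valuation must go through the node-by-node replicating-portfolio solve.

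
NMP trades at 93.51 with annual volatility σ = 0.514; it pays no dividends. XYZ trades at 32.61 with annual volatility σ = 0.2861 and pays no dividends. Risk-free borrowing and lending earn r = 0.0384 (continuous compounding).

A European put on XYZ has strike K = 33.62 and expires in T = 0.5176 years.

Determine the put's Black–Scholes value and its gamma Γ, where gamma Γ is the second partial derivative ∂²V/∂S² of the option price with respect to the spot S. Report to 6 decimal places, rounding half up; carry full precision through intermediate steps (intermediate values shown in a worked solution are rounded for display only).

price = 2.865098
Γ = 0.059357

σ√T = 0.2861·√0.5176 = 0.205833
d₁ = (ln(S/K) + (r+σ²/2)T) / (σ√T) = (ln(32.61/33.62) + (0.0384+0.2861²/2)·0.5176) / 0.205833 = (-0.030502 + 0.041059) / 0.205833 = 0.051291
d₂ = d₁ − σ√T = 0.051291 − 0.205833 = -0.154542
e^{−rT} = 0.980320
N(−d₁) = 0.479547,  N(−d₂) = 0.561409
Put price V = K·e^{−rT}·N(−d₂) − S·N(−d₁) = 18.503124 − 15.638026 = 2.865098
φ(d₁) = (1/√(2π))·e^{−d₁²/2} = 0.398418
Γ = φ(d₁) / (S·σ·√T) = 0.059357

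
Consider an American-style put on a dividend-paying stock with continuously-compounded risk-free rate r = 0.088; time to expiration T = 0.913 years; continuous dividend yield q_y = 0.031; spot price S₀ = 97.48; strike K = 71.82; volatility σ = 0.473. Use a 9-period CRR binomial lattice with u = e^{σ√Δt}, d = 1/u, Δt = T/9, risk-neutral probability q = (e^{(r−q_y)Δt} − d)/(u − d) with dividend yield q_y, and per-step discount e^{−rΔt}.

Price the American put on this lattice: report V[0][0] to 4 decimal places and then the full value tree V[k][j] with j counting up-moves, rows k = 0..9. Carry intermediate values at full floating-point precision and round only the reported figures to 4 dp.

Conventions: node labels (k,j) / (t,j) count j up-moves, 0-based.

price = 4.6913
tree:
4.6913
6.9833 2.3112
10.1508 3.7036 0.8553
14.3522 5.8171 1.4974 0.1801
19.6498 8.9166 2.5888 0.3504 0.0000
25.9236 13.2620 4.4049 0.6820 0.0000 0.0000
32.3424 18.9927 7.3399 1.3274 0.0000 0.0000 0.0000
37.8634 25.9236 11.8854 2.5834 0.0000 0.0000 0.0000 0.0000
42.6124 32.3424 18.4612 5.0279 0.0000 0.0000 0.0000 0.0000 0.0000
46.6971 37.8634 25.9236 9.7855 0.0000 0.0000 0.0000 0.0000 0.0000 0.0000

Δt=0.10144, u=1.16259, d=0.86015, q=0.48158, disc=e^(-rΔt)=0.99111
k=9 terminal: V=max(K-S,0) → 46.6971 37.8634 25.9236 9.7855 0.0000 0.0000 0.0000 0.0000 0.0000 0.0000
k=8: j=0 S=29.2076 intr=42.6124 cont=42.0658 V=42.6124[EX]; j=1 S=39.4776 intr=32.3424 cont=31.8280 V=32.3424[EX]; j=2 S=53.3588 intr=18.4612 cont=17.9905 V=18.4612[EX]; j=3 S=72.1208 intr=0.0000 cont=5.0279 V=5.0279[hold]; j=4 S=97.4800 intr=0.0000 cont=0.0000 V=0.0000[hold]; j=5 S=131.7560 intr=0.0000 cont=0.0000 V=0.0000[hold]; j=6 S=178.0841 intr=0.0000 cont=0.0000 V=0.0000[hold]; j=7 S=240.7021 intr=0.0000 cont=0.0000 V=0.0000[hold]; j=8 S=325.3379 intr=0.0000 cont=0.0000 V=0.0000[hold]
k=7: j=0 S=33.9566 intr=37.8634 cont=37.3318 V=37.8634[EX]; j=1 S=45.8964 intr=25.9236 cont=25.4294 V=25.9236[EX]; j=2 S=62.0345 intr=9.7855 cont=11.8854 V=11.8854[hold]; j=3 S=83.8471 intr=0.0000 cont=2.5834 V=2.5834[hold]; j=4 S=113.3295 intr=0.0000 cont=0.0000 V=0.0000[hold]; j=5 S=153.1785 intr=0.0000 cont=0.0000 V=0.0000[hold]; j=6 S=207.0391 intr=0.0000 cont=0.0000 V=0.0000[hold]; j=7 S=279.8384 intr=0.0000 cont=0.0000 V=0.0000[hold]
k=6: j=0 S=39.4776 intr=32.3424 cont=31.8280 V=32.3424[EX]; j=1 S=53.3588 intr=18.4612 cont=18.9927 V=18.9927[hold]; j=2 S=72.1208 intr=0.0000 cont=7.3399 V=7.3399[hold]; j=3 S=97.4800 intr=0.0000 cont=1.3274 V=1.3274[hold]; j=4 S=131.7560 intr=0.0000 cont=0.0000 V=0.0000[hold]; j=5 S=178.0841 intr=0.0000 cont=0.0000 V=0.0000[hold]; j=6 S=240.7021 intr=0.0000 cont=0.0000 V=0.0000[hold]
k=5: j=0 S=45.8964 intr=25.9236 cont=25.6831 V=25.9236[EX]; j=1 S=62.0345 intr=9.7855 cont=13.2620 V=13.2620[hold]; j=2 S=83.8471 intr=0.0000 cont=4.4049 V=4.4049[hold]; j=3 S=113.3295 intr=0.0000 cont=0.6820 V=0.6820[hold]; j=4 S=153.1785 intr=0.0000 cont=0.0000 V=0.0000[hold]; j=5 S=207.0391 intr=0.0000 cont=0.0000 V=0.0000[hold]
k=4: j=0 S=53.3588 intr=18.4612 cont=19.6498 V=19.6498[hold]; j=1 S=72.1208 intr=0.0000 cont=8.9166 V=8.9166[hold]; j=2 S=97.4800 intr=0.0000 cont=2.5888 V=2.5888[hold]; j=3 S=131.7560 intr=0.0000 cont=0.3504 V=0.3504[hold]; j=4 S=178.0841 intr=0.0000 cont=0.0000 V=0.0000[hold]
k=3: j=0 S=62.0345 intr=9.7855 cont=14.3522 V=14.3522[hold]; j=1 S=83.8471 intr=0.0000 cont=5.8171 V=5.8171[hold]; j=2 S=113.3295 intr=0.0000 cont=1.4974 V=1.4974[hold]; j=3 S=153.1785 intr=0.0000 cont=0.1801 V=0.1801[hold]
k=2: j=0 S=72.1208 intr=0.0000 cont=10.1508 V=10.1508[hold]; j=1 S=97.4800 intr=0.0000 cont=3.7036 V=3.7036[hold]; j=2 S=131.7560 intr=0.0000 cont=0.8553 V=0.8553[hold]
k=1: j=0 S=83.8471 intr=0.0000 cont=6.9833 V=6.9833[hold]; j=1 S=113.3295 intr=0.0000 cont=2.3112 V=2.3112[hold]
k=0: j=0 S=97.4800 intr=0.0000 cont=4.6913 V=4.6913[hold]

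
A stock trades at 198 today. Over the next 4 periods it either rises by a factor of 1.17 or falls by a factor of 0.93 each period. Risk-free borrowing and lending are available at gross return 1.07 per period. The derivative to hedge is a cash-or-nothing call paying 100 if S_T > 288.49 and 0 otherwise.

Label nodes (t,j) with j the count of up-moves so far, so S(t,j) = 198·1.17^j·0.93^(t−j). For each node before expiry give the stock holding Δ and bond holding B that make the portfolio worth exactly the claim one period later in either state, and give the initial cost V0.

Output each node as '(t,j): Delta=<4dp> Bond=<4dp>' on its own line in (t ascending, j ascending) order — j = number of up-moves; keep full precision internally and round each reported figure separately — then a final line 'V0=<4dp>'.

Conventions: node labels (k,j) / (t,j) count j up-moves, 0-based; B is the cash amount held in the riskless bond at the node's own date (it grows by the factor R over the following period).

(0,0): Delta=0.7307 Bond=-110.5988
(1,0): Delta=0.6725 Bond=-107.6351
(1,1): Delta=0.7637 Bond=-125.9876
(2,0): Delta=0.0000 Bond=0.0000
(2,1): Delta=1.0544 Bond=-197.4335
(2,2): Delta=0.5986 Bond=-90.0734
(3,0): Delta=0.0000 Bond=0.0000
(3,1): Delta=0.0000 Bond=0.0000
(3,2): Delta=1.6530 Bond=-362.1495
(3,3): Delta=0.0000 Bond=93.4579
V0=34.0720

The replicating-portfolio and risk-neutral prices coincide; use p* = (1.07−0.93)/(1.17−0.93) = 0.5833 for the latter.
Expiry values: V(4,0)=0.0000, V(4,1)=0.0000, V(4,2)=0.0000, V(4,3)=100.0000, V(4,4)=100.0000
  t=3,j=0: stock 159.2627 → up 186.3373 (V=0.0000), down 148.1143 (V=0.0000). Price 0.0000; hedge Δ=0.0000, bond B=0.0000.
  t=3,j=1: stock 200.3627 → up 234.4244 (V=0.0000), down 186.3373 (V=0.0000). Price 0.0000; hedge Δ=0.0000, bond B=0.0000.
  t=3,j=2: stock 252.0692 → up 294.9210 (V=100.0000), down 234.4244 (V=0.0000). Price 54.5171; hedge Δ=1.6530, bond B=-362.1495.
  t=3,j=3: stock 317.1194 → up 371.0297 (V=100.0000), down 294.9210 (V=100.0000). Price 93.4579; hedge Δ=0.0000, bond B=93.4579.
  t=2,j=0: stock 171.2502 → up 200.3627 (V=0.0000), down 159.2627 (V=0.0000). Price 0.0000; hedge Δ=0.0000, bond B=0.0000.
  t=2,j=1: stock 215.4438 → up 252.0692 (V=54.5171), down 200.3627 (V=0.0000). Price 29.7212; hedge Δ=1.0544, bond B=-197.4335.
  t=2,j=2: stock 271.0422 → up 317.1194 (V=93.4579), down 252.0692 (V=54.5171). Price 72.1800; hedge Δ=0.5986, bond B=-90.0734.
  t=1,j=0: stock 184.1400 → up 215.4438 (V=29.7212), down 171.2502 (V=0.0000). Price 16.2031; hedge Δ=0.6725, bond B=-107.6351.
  t=1,j=1: stock 231.6600 → up 271.0422 (V=72.1800), down 215.4438 (V=29.7212). Price 50.9241; hedge Δ=0.7637, bond B=-125.9876.
  t=0,j=0: stock 198.0000 → up 231.6600 (V=50.9241), down 184.1400 (V=16.2031). Price 34.0720; hedge Δ=0.7307, bond B=-110.5988.
Verification: the root portfolio costs Δ(0,0)·S0 + B(0,0) = 34.0720, matching V0.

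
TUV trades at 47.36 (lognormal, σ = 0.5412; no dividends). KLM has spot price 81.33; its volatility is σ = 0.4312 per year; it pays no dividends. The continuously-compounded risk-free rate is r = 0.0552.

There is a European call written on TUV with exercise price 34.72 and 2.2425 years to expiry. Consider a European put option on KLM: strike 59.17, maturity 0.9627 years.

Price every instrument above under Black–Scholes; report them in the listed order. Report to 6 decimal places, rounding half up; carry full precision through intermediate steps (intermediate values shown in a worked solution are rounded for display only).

price(TUV call K=34.72) = 22.218006
price(KLM put K=59.17) = 2.950402

[TUV call K=34.72]
σ√T = 0.5412·√2.2425 = 0.810446
d₁ = (ln(S/K) + (r+σ²/2)T) / (σ√T) = (ln(47.36/34.72) + (0.0552+0.5412²/2)·2.2425) / 0.810446 = (0.310462 + 0.452197) / 0.810446 = 0.941037
d₂ = d₁ − σ√T = 0.941037 − 0.810446 = 0.130591
e^{−rT} = 0.883569
N(d₁) = 0.826657,  N(d₂) = 0.551951
price = S·N(d₁) − K·e^{−rT}·N(d₂) = 39.150475 − 16.932469 = 22.218006
[KLM put K=59.17]
σ√T = 0.4312·√0.9627 = 0.423082
d₁ = (ln(S/K) + (r+σ²/2)T) / (σ√T) = (ln(81.33/59.17) + (0.0552+0.4312²/2)·0.9627) / 0.423082 = (0.318100 + 0.142640) / 0.423082 = 1.089010
d₂ = d₁ − σ√T = 1.089010 − 0.423082 = 0.665929
e^{−rT} = 0.948246
N(−d₁) = 0.138075,  N(−d₂) = 0.252728
price = K·e^{−rT}·N(−d₂) − S·N(−d₁) = 14.180012 − 11.229610 = 2.950402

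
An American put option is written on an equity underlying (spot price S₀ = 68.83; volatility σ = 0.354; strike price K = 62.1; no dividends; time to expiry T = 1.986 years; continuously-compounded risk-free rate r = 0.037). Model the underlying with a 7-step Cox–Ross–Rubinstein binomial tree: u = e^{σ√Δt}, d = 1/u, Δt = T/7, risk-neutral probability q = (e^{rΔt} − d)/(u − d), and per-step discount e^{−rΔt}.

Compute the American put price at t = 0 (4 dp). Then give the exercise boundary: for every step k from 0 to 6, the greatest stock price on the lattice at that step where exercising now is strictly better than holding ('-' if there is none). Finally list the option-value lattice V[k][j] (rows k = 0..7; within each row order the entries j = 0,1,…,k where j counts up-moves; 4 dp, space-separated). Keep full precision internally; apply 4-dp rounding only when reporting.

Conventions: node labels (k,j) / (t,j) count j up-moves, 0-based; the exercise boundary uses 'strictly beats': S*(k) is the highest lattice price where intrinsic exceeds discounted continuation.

price = 8.2487
boundary = - - - 39.0939 32.3757 39.0939 47.2062
tree:
8.2487
11.9976 4.3818
16.9236 6.9418 1.7136
23.0061 10.7273 3.0066 0.3552
29.7243 16.0533 5.2118 0.6914 0.0000
35.2879 23.0061 8.8981 1.3457 0.0000 0.0000
39.8955 29.7243 14.8938 2.6193 0.0000 0.0000 0.0000
43.7113 35.2879 23.0061 5.0982 0.0000 0.0000 0.0000 0.0000

Δt=0.28371, u=1.20751, d=0.82815, q=0.48082, disc=e^(-rΔt)=0.98956
k=7 terminal: V=max(K-S,0) → 43.7113 35.2879 23.0061 5.0982 0.0000 0.0000 0.0000 0.0000
k=6: j=0 S=22.2045 intr=39.8955 cont=39.2470 V=39.8955[EX]; j=1 S=32.3757 intr=29.7243 cont=29.0758 V=29.7243[EX]; j=2 S=47.2062 intr=14.8938 cont=14.2453 V=14.8938[EX]; j=3 S=68.8300 intr=0.0000 cont=2.6193 V=2.6193[hold]; j=4 S=100.3591 intr=0.0000 cont=0.0000 V=0.0000[hold]; j=5 S=146.3308 intr=0.0000 cont=0.0000 V=0.0000[hold]; j=6 S=213.3608 intr=0.0000 cont=0.0000 V=0.0000[hold]  S*(6)=47.2062
k=5: j=0 S=26.8121 intr=35.2879 cont=34.6395 V=35.2879[EX]; j=1 S=39.0939 intr=23.0061 cont=22.3576 V=23.0061[EX]; j=2 S=57.0018 intr=5.0982 cont=8.8981 V=8.8981[hold]; j=3 S=83.1127 intr=0.0000 cont=1.3457 V=1.3457[hold]; j=4 S=121.1843 intr=0.0000 cont=0.0000 V=0.0000[hold]; j=5 S=176.6954 intr=0.0000 cont=0.0000 V=0.0000[hold]  S*(5)=39.0939
k=4: j=0 S=32.3757 intr=29.7243 cont=29.0758 V=29.7243[EX]; j=1 S=47.2062 intr=14.8938 cont=16.0533 V=16.0533[hold]; j=2 S=68.8300 intr=0.0000 cont=5.2118 V=5.2118[hold]; j=3 S=100.3591 intr=0.0000 cont=0.6914 V=0.6914[hold]; j=4 S=146.3308 intr=0.0000 cont=0.0000 V=0.0000[hold]  S*(4)=32.3757
k=3: j=0 S=39.0939 intr=23.0061 cont=22.9093 V=23.0061[EX]; j=1 S=57.0018 intr=5.0982 cont=10.7273 V=10.7273[hold]; j=2 S=83.1127 intr=0.0000 cont=3.0066 V=3.0066[hold]; j=3 S=121.1843 intr=0.0000 cont=0.3552 V=0.3552[hold]  S*(3)=39.0939
k=2: j=0 S=47.2062 intr=14.8938 cont=16.9236 V=16.9236[hold]; j=1 S=68.8300 intr=0.0000 cont=6.9418 V=6.9418[hold]; j=2 S=100.3591 intr=0.0000 cont=1.7136 V=1.7136[hold]  S*(2)=-
k=1: j=0 S=57.0018 intr=5.0982 cont=11.9976 V=11.9976[hold]; j=1 S=83.1127 intr=0.0000 cont=4.3818 V=4.3818[hold]  S*(1)=-
k=0: j=0 S=68.8300 intr=0.0000 cont=8.2487 V=8.2487[hold]  S*(0)=-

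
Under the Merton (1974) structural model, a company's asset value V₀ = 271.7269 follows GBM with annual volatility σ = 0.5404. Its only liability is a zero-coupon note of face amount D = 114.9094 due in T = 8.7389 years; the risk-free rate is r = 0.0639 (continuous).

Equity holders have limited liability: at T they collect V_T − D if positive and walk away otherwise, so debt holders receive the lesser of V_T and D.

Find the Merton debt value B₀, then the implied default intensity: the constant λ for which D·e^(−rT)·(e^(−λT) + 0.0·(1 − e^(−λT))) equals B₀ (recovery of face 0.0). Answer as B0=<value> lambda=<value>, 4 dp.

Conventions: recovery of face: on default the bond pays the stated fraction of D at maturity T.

With assets at 271.7269 and a single debt payment of 114.9094 at 8.7389 years:
d₁ = [ln(V₀/D) + (r + σ²/2)T] / (σ√T)
   = [ln(271.7269/114.9094) + (0.0639 + 0.5·0.5404²)·8.7389] / (0.5404·√8.7389)
   = [0.860654 + 1.834436] / 1.597511 = 1.687056
d₂ = d₁ − σ√T = 1.687056 − 1.597511 = 0.089545
N(d₁) = 0.954204,  N(d₂) = 0.535676,  e^(−rT) = 0.572115
E₀ = V₀·N(d₁) − D·e^(−rT)·N(d₂)
   = 271.7269·0.954204 − 114.9094·0.572115·0.535676 = 224.066759
B₀ = V₀ − E₀ = 271.7269 − 224.066759 = 47.660141
e^(−λT) = (B₀·e^(rT)/D − 0)/(1 − 0) = (47.6601·1.747901/114.9094 − 0)/1 = 0.72496369
λ = −ln(0.72496369)/8.7389 = 0.036805

B0=47.6601 lambda=0.0368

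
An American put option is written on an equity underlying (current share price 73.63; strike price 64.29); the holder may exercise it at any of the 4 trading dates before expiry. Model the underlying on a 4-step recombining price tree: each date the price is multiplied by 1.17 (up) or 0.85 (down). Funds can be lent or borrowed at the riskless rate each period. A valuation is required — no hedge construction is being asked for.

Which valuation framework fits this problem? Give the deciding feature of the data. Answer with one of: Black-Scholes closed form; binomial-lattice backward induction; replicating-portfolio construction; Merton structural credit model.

framework: binomial-lattice backward induction

Key observation: the defining feature is the embedded early-exercise option across 4 discrete dates on the spot-73.63 tree; pricing the strike-64.29 put means working backward with an exercise test at every node.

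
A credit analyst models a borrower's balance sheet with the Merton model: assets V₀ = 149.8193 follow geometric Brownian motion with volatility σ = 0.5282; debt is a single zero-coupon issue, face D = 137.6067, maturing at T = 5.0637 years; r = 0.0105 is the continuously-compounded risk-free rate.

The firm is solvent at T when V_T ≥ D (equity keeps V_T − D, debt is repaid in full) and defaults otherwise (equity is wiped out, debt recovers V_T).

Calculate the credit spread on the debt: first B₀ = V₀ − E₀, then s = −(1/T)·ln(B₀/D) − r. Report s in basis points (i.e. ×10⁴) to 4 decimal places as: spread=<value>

Work the structural quantities from V₀ = 149.8193 against face 137.6067:
d₁ = [ln(V₀/D) + (r + σ²/2)T] / (σ√T)
   = [ln(149.8193/137.6067) + (0.0105 + 0.5·0.5282²)·5.0637] / (0.5282·√5.0637)
   = [0.085030 + 0.759543] / 1.188591 = 0.710567
d₂ = d₁ − σ√T = 0.710567 − 1.188591 = -0.478024
N(d₁) = 0.761324,  N(d₂) = 0.316317,  e^(−rT) = 0.948220
E₀ = V₀·N(d₁) − D·e^(−rT)·N(d₂)
   = 149.8193·0.761324 − 137.6067·0.948220·0.316317 = 72.787546
B₀ = V₀ − E₀ = 149.8193 − 72.787546 = 77.031754
spread = −(1/T)·ln(B₀/D) − r = −(1/5.0637)·ln(77.031754/137.6067) − 0.0105 = 0.10407667
in basis points: 0.10407667 × 10⁴ = 1040.7667 bp

spread=1040.7667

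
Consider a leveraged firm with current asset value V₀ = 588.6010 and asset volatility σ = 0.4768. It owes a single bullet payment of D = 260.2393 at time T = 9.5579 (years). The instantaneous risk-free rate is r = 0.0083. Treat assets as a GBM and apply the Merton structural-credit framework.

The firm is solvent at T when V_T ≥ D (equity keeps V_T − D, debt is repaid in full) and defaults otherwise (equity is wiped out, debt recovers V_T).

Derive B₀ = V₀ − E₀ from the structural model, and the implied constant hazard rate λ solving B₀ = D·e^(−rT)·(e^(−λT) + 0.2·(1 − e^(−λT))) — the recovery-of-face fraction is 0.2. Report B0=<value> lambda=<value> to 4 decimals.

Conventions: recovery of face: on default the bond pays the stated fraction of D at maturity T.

B0=160.4218 lambda=0.0562

Equity is a call on the firm's assets struck at D = 260.2393:
d₁ = [ln(V₀/D) + (r + σ²/2)T] / (σ√T)
   = [ln(588.6010/260.2393) + (0.0083 + 0.5·0.4768²)·9.5579] / (0.4768·√9.5579)
   = [0.816147 + 1.165769] / 1.474068 = 1.344521
d₂ = d₁ − σ√T = 1.344521 − 1.474068 = -0.129547
N(d₁) = 0.910610,  N(d₂) = 0.448463,  e^(−rT) = 0.923735
E₀ = V₀·N(d₁) − D·e^(−rT)·N(d₂)
   = 588.6010·0.910610 − 260.2393·0.923735·0.448463 = 428.179167
B₀ = V₀ − E₀ = 588.6010 − 428.179167 = 160.421833
e^(−λT) = (B₀·e^(rT)/D − 0.2)/(1 − 0.2) = (160.4218·1.082562/260.2393 − 0.2)/0.8 = 0.58416765
λ = −ln(0.58416765)/9.5579 = 0.056243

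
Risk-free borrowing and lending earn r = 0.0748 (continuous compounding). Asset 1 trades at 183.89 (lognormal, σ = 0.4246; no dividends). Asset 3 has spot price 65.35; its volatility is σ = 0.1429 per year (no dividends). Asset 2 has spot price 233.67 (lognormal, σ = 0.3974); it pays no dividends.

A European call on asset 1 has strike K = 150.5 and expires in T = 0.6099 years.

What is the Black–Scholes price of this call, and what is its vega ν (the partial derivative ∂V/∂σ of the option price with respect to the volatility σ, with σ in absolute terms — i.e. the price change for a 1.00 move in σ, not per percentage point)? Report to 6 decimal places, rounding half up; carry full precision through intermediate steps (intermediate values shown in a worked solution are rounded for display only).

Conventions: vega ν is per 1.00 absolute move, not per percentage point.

price = 47.217767
ν = 37.949441

σ√T = 0.4246·√0.6099 = 0.331596
d₁ = (ln(S/K) + (r+σ²/2)T) / (σ√T) = (ln(183.89/150.5) + (0.0748+0.4246²/2)·0.6099) / 0.331596 = (0.200375 + 0.100598) / 0.331596 = 0.907650
d₂ = d₁ − σ√T = 0.907650 − 0.331596 = 0.576054
e^{−rT} = 0.955404
N(d₁) = 0.817968,  N(d₂) = 0.717711
Call price V = S·N(d₁) − K·e^{−rT}·N(d₂) = 150.416215 − 103.198448 = 47.217767
φ(d₁) = (1/√(2π))·e^{−d₁²/2} = 0.264252
ν = S·φ(d₁)·√T = 37.949441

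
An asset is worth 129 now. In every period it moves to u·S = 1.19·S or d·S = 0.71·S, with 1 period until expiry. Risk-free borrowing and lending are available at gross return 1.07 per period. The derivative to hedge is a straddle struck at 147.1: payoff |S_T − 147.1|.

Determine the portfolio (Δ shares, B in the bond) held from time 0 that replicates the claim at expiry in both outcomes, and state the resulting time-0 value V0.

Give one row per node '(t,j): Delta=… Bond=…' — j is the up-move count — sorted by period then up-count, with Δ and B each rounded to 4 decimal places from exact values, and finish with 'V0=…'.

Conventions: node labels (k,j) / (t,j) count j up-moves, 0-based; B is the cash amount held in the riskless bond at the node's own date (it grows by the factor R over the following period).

The replicating-portfolio and risk-neutral prices coincide; use p* = (1.07−0.71)/(1.19−0.71) = 0.7500 for the latter.
Terminal payoffs: V(1,0)=55.5100, V(1,1)=6.4100
Node (0,0) S=129.0000: V=(p*·6.4100+(1−p*)·55.5100)/1.07=17.4626; Δ=(6.4100−55.5100)/(153.5100−91.5900)=-0.7930; B=V−Δ·S=119.7543
Verification: the root portfolio costs Δ(0,0)·S0 + B(0,0) = 17.4626, matching V0.

(0,0): Delta=-0.7930 Bond=119.7543
V0=17.4626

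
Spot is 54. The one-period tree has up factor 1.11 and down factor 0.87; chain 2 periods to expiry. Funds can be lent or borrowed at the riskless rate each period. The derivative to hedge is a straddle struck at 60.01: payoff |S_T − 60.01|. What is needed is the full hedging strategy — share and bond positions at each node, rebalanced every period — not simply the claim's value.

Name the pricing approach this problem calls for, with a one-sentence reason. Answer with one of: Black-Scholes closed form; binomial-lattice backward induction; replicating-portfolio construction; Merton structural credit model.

framework: replicating-portfolio construction

Key observation: a price alone would not answer the question — the per-node share/bond construction on the spot-54, 1.11/0.87 tree is required, and only the replicating-portfolio method yields it.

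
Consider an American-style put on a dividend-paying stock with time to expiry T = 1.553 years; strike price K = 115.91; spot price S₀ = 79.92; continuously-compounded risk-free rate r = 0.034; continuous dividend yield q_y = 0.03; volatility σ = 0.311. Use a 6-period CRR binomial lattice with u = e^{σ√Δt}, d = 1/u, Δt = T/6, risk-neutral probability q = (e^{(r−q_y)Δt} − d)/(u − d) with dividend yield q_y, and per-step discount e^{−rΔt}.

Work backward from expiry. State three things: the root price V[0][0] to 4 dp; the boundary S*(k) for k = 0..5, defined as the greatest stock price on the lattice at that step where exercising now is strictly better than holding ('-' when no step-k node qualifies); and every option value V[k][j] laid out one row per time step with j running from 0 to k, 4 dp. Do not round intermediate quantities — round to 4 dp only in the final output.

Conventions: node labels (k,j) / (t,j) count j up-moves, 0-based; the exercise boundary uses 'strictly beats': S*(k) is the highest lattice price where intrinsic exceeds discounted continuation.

price = 37.9869
boundary = - 68.2244 58.2404 68.2244 79.9200 93.6205
tree:
37.9869
47.6856 27.4977
57.6696 36.9659 17.0750
66.1925 47.6856 25.2767 7.9179
73.4682 57.6696 35.9900 13.3720 1.7630
79.6792 66.1925 47.6856 22.2895 3.3168 0.0000
84.9812 73.4682 57.6696 35.9900 6.2403 0.0000 0.0000

params: Δt=0.25883 u=1.17143 d=0.85366 q=0.46379 e^(-rΔt)=0.99124
t_6 payoffs: 84.9812 73.4682 57.6696 35.9900 6.2403 0.0000 0.0000
t_5: node(5,0) S=36.2308 payoff=79.6792 vs cont=78.9439 → 79.6792 [stop]  node(5,1) S=49.7175 payoff=66.1925 vs cont=65.5615 → 66.1925 [stop]  node(5,2) S=68.2244 payoff=47.6856 vs cont=47.1977 → 47.6856 [stop]  node(5,3) S=93.6205 payoff=22.2895 vs cont=21.9981 → 22.2895 [stop]  node(5,4) S=128.4701 payoff=0.0000 vs cont=3.3168 → 3.3168 [wait]  node(5,5) S=176.2922 payoff=0.0000 vs cont=0.0000 → 0.0000 [wait]  ⇒ S*(5)=93.6205
t_4: node(4,0) S=42.4418 payoff=73.4682 vs cont=72.7809 → 73.4682 [stop]  node(4,1) S=58.2404 payoff=57.6696 vs cont=57.1045 → 57.6696 [stop]  node(4,2) S=79.9200 payoff=35.9900 vs cont=35.5926 → 35.9900 [stop]  node(4,3) S=109.6697 payoff=6.2403 vs cont=13.3720 → 13.3720 [wait]  node(4,4) S=150.4934 payoff=0.0000 vs cont=1.7630 → 1.7630 [wait]  ⇒ S*(4)=79.9200
t_3: node(3,0) S=49.7175 payoff=66.1925 vs cont=65.5615 → 66.1925 [stop]  node(3,1) S=68.2244 payoff=47.6856 vs cont=47.1977 → 47.6856 [stop]  node(3,2) S=93.6205 payoff=22.2895 vs cont=25.2767 → 25.2767 [wait]  node(3,3) S=128.4701 payoff=0.0000 vs cont=7.9179 → 7.9179 [wait]  ⇒ S*(3)=68.2244
t_2: node(2,0) S=58.2404 payoff=57.6696 vs cont=57.1045 → 57.6696 [stop]  node(2,1) S=79.9200 payoff=35.9900 vs cont=36.9659 → 36.9659 [wait]  node(2,2) S=109.6697 payoff=6.2403 vs cont=17.0750 → 17.0750 [wait]  ⇒ S*(2)=58.2404
t_1: node(1,0) S=68.2244 payoff=47.6856 vs cont=47.6463 → 47.6856 [stop]  node(1,1) S=93.6205 payoff=22.2895 vs cont=27.4977 → 27.4977 [wait]  ⇒ S*(1)=68.2244
t_0: node(0,0) S=79.9200 payoff=35.9900 vs cont=37.9869 → 37.9869 [wait]  ⇒ S*(0)=-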